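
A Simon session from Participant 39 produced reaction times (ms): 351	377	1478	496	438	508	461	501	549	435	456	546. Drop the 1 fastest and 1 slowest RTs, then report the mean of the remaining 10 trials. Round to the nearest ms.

Sorted: 351, 377, 435, 438, 456, 461, 496, 501, 508, 546, 549, 1478
Drop lowest 1 (351) and highest 1 (1478)
Remaining (n=10): Σ = 4767, mean = 4767/10 = 476.700

477 ms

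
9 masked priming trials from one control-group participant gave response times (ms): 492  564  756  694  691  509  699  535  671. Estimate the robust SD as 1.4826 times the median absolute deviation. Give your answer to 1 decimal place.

Sorted: 492, 509, 535, 564, 671, 691, 694, 699, 756 → median = 671
|x − 671| sorted: 0, 20, 23, 28, 85, 107, 136, 162, 179 → MAD = 85
Robust SD ≈ 1.4826 × 85 = 126.021

126.0 ms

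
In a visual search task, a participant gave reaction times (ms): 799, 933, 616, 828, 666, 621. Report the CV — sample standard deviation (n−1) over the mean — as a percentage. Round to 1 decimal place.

n = 6, Σ = 4463, M = 743.8333
Σ(x−M)² = 83398.833; s = √(83398.833/5) = 129.1502
CV = 129.1502 / 743.8333 = 0.17363 = 17.363%

17.4%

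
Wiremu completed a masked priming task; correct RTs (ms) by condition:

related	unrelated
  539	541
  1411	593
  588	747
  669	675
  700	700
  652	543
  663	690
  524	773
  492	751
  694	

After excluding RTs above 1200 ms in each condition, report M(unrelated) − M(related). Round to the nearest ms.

related: exclude 1411
M(related) = 5521/9 = 613.444
M(unrelated) = 6013/9 = 668.111
Difference = 668.111 − 613.444 = 54.667 ms

55 ms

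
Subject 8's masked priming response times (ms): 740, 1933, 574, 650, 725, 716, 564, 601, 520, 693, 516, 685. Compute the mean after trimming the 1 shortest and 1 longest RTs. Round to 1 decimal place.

646.8 ms

Sorted: 516, 520, 564, 574, 601, 650, 685, 693, 716, 725, 740, 1933
Drop lowest 1 (516) and highest 1 (1933)
Remaining (n=10): Σ = 6468, mean = 6468/10 = 646.800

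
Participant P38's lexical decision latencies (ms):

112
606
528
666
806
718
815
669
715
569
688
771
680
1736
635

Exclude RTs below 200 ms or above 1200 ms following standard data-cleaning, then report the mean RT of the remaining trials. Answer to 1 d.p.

682.0 ms

Excluded: 112, 1736
Retained (n=13): Σ = 8866
Mean = 8866/13 = 682.0000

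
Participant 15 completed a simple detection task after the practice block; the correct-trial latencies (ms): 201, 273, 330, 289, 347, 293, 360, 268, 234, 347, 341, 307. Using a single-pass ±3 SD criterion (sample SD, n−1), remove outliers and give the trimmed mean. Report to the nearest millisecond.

299 ms

n = 12, ΣRT = 3590, M = 299.167
Σ(x−M)² = 26719.67; s = √(26719.67/11) = 49.286
Cutoffs: 299.167 ± 3·49.286 → [151.3, 447.0]
No RTs fall outside the cutoffs; all 12 retained. Mean = 3590/12 = 299.167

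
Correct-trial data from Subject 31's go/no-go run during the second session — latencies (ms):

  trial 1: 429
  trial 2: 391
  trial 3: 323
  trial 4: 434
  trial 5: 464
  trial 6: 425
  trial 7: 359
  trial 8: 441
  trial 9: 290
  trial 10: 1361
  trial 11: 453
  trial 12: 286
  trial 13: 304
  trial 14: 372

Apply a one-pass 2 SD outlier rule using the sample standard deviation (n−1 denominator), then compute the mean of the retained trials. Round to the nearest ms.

n = 14, ΣRT = 6332, M = 452.286
Σ(x−M)² = 939242.86; s = √(939242.86/13) = 268.793
Cutoffs: 452.286 ± 2·268.793 → [-85.3, 989.9]
Outside: 1361 → excluded.
Retained (n=13): Σ = 4971, mean = 4971/13 = 382.385

382 ms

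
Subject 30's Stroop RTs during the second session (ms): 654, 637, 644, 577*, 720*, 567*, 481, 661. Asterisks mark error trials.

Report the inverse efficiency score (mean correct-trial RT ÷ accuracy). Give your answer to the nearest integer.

Correct trials (n=5): 654, 637, 644, 481, 661
Mean correct RT = 3077/5 = 615.4000 ms
Proportion correct = 5/8
IES = 615.4000 / (5/8) = 984.640 ms

985 ms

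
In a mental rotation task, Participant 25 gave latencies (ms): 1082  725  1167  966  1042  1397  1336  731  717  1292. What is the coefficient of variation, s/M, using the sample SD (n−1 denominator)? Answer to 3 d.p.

0.247

n = 10, Σ = 10455, M = 1045.5000
Σ(x−M)² = 600674.500; s = √(600674.500/9) = 258.3440
CV = 258.3440 / 1045.5000 = 0.24710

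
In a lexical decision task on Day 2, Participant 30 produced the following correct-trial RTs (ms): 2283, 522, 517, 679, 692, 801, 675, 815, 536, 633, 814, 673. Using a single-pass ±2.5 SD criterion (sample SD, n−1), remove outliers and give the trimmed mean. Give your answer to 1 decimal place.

668.8 ms

n = 12, ΣRT = 9640, M = 803.333
Σ(x−M)² = 2512594.67; s = √(2512594.67/11) = 477.931
Cutoffs: 803.333 ± 2.5·477.931 → [-391.5, 1998.2]
Outside: 2283 → excluded.
Retained (n=11): Σ = 7357, mean = 7357/11 = 668.818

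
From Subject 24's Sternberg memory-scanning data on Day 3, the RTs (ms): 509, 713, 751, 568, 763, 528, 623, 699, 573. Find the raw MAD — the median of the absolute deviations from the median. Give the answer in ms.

Sorted: 509, 528, 568, 573, 623, 699, 713, 751, 763 → median = 623
|x − 623|: 114, 90, 128, 55, 140, 95, 0, 76, 50
Sorted deviations: 0, 50, 55, 76, 90, 95, 114, 128, 140 → MAD = 90

90 ms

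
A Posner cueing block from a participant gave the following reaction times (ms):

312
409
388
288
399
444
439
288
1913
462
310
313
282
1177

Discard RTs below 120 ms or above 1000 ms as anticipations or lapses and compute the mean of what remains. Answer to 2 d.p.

361.17 ms

Excluded: 1177, 1913
Retained (n=12): Σ = 4334
Mean = 4334/12 = 361.1667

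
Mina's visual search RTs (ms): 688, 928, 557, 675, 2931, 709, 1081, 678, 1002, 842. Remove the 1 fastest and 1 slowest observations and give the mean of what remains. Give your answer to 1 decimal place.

825.4 ms

Sorted: 557, 675, 678, 688, 709, 842, 928, 1002, 1081, 2931
Drop lowest 1 (557) and highest 1 (2931)
Remaining (n=8): Σ = 6603, mean = 6603/8 = 825.375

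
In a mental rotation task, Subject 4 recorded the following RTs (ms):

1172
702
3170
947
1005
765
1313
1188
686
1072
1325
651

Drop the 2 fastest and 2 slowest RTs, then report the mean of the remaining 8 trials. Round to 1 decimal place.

1020.5 ms

Sorted: 651, 686, 702, 765, 947, 1005, 1072, 1172, 1188, 1313, 1325, 3170
Drop lowest 2 (651, 686) and highest 2 (1325, 3170)
Remaining (n=8): Σ = 8164, mean = 8164/8 = 1020.500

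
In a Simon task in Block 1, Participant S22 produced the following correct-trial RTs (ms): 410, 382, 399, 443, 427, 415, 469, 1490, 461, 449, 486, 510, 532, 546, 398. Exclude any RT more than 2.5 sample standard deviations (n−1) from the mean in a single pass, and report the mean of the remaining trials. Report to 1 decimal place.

451.9 ms

n = 15, ΣRT = 7817, M = 521.133
Σ(x−M)² = 1040351.73; s = √(1040351.73/14) = 272.600
Cutoffs: 521.133 ± 2.5·272.600 → [-160.4, 1202.6]
Outside: 1490 → excluded.
Retained (n=14): Σ = 6327, mean = 6327/14 = 451.929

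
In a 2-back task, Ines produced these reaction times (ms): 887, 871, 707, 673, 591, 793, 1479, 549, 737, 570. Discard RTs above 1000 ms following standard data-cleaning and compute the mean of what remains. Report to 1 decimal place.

Excluded: 1479
Retained (n=9): Σ = 6378
Mean = 6378/9 = 708.6667

708.7 ms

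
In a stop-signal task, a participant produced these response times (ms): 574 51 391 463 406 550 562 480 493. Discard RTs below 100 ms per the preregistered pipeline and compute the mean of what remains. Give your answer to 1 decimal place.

489.9 ms

Excluded: 51
Retained (n=8): Σ = 3919
Mean = 3919/8 = 489.8750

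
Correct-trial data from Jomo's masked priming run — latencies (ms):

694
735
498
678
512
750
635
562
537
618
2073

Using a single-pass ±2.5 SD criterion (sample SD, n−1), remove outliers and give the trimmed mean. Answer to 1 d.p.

n = 11, ΣRT = 8292, M = 753.818
Σ(x−M)² = 1990223.64; s = √(1990223.64/10) = 446.119
Cutoffs: 753.818 ± 2.5·446.119 → [-361.5, 1869.1]
Outside: 2073 → excluded.
Retained (n=10): Σ = 6219, mean = 6219/10 = 621.900

621.9 ms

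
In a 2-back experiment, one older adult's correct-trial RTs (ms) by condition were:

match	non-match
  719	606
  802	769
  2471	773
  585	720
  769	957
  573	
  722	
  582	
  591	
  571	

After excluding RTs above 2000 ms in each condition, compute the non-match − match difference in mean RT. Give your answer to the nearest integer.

match: exclude 2471
M(match) = 5914/9 = 657.111
M(non-match) = 3825/5 = 765.000
Difference = 765.000 − 657.111 = 107.889 ms

108 ms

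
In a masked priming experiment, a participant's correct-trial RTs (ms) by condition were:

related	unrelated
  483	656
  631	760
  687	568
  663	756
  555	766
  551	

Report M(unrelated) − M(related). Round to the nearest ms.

106 ms

M(related) = 3570/6 = 595.000
M(unrelated) = 3506/5 = 701.200
Difference = 701.200 − 595.000 = 106.200 ms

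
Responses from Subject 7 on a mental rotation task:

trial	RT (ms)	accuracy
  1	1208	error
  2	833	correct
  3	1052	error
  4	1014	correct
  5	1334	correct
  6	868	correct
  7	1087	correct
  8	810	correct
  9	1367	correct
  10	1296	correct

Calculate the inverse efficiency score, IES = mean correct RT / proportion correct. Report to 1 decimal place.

Correct trials (n=8): 833, 1014, 1334, 868, 1087, 810, 1367, 1296
Mean correct RT = 8609/8 = 1076.1250 ms
Proportion correct = 8/10
IES = 1076.1250 / (8/10) = 1345.156 ms

1345.2 ms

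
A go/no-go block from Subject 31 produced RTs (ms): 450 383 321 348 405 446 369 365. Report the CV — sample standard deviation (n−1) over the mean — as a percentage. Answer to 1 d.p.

11.8%

n = 8, Σ = 3087, M = 385.8750
Σ(x−M)² = 14464.875; s = √(14464.875/7) = 45.4578
CV = 45.4578 / 385.8750 = 0.11780 = 11.780%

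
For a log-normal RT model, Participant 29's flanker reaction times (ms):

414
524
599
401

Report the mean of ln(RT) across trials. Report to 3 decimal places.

6.169

ln(RT): 6.0259, 6.2615, 6.3953, 5.9940
Σ ln(RT) = 24.6766
Mean = 24.6766/4 = 6.16915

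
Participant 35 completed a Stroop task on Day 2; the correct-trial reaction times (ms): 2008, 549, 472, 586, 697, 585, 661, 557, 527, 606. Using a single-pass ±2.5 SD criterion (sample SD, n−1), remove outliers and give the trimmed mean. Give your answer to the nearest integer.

582 ms

n = 10, ΣRT = 7248, M = 724.800
Σ(x−M)² = 1866463.60; s = √(1866463.60/9) = 455.395
Cutoffs: 724.800 ± 2.5·455.395 → [-413.7, 1863.3]
Outside: 2008 → excluded.
Retained (n=9): Σ = 5240, mean = 5240/9 = 582.222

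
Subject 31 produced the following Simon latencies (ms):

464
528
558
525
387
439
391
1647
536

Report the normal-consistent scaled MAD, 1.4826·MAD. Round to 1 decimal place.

90.4 ms

Sorted: 387, 391, 439, 464, 525, 528, 536, 558, 1647 → median = 525
|x − 525| sorted: 0, 3, 11, 33, 61, 86, 134, 138, 1122 → MAD = 61
Robust SD ≈ 1.4826 × 61 = 90.439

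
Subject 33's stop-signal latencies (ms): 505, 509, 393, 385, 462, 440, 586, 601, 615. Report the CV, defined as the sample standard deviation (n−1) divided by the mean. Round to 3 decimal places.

0.174

n = 9, Σ = 4496, M = 499.5556
Σ(x−M)² = 60644.222; s = √(60644.222/8) = 87.0662
CV = 87.0662 / 499.5556 = 0.17429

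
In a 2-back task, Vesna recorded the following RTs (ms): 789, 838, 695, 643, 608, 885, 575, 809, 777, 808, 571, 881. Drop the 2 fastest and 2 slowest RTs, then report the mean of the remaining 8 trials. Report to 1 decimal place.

745.9 ms

Sorted: 571, 575, 608, 643, 695, 777, 789, 808, 809, 838, 881, 885
Drop lowest 2 (571, 575) and highest 2 (881, 885)
Remaining (n=8): Σ = 5967, mean = 5967/8 = 745.875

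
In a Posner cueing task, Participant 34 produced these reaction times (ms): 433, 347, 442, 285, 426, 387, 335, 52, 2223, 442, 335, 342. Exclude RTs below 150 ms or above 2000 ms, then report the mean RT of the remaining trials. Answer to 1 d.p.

377.4 ms

Excluded: 52, 2223
Retained (n=10): Σ = 3774
Mean = 3774/10 = 377.4000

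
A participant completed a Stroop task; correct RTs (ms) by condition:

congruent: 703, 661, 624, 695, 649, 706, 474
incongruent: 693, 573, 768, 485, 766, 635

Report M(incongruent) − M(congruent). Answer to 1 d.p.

M(congruent) = 4512/7 = 644.571
M(incongruent) = 3920/6 = 653.333
Difference = 653.333 − 644.571 = 8.762 ms

8.8 ms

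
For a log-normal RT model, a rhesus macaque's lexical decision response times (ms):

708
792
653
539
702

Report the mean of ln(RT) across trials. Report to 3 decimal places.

ln(RT): 6.5624, 6.6746, 6.4816, 6.2897, 6.5539
Σ ln(RT) = 32.5622
Mean = 32.5622/5 = 6.51245

6.512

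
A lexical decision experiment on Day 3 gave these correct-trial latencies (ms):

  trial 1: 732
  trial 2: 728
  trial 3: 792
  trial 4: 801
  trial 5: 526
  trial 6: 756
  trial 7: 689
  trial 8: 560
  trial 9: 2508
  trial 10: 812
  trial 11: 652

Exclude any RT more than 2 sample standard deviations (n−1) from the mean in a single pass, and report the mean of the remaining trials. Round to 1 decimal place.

704.8 ms

n = 11, ΣRT = 9556, M = 868.727
Σ(x−M)² = 3044160.18; s = √(3044160.18/10) = 551.739
Cutoffs: 868.727 ± 2·551.739 → [-234.8, 1972.2]
Outside: 2508 → excluded.
Retained (n=10): Σ = 7048, mean = 7048/10 = 704.800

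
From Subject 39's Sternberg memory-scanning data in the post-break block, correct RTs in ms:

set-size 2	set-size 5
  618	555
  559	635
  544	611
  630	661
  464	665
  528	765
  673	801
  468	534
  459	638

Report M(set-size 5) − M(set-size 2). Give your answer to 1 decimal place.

M(set-size 2) = 4943/9 = 549.222
M(set-size 5) = 5865/9 = 651.667
Difference = 651.667 − 549.222 = 102.444 ms

102.4 ms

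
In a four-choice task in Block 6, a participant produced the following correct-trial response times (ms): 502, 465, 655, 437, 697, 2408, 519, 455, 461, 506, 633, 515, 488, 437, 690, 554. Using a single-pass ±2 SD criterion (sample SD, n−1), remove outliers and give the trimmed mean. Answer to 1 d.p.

n = 16, ΣRT = 10422, M = 651.375
Σ(x−M)² = 3406851.75; s = √(3406851.75/15) = 476.575
Cutoffs: 651.375 ± 2·476.575 → [-301.8, 1604.5]
Outside: 2408 → excluded.
Retained (n=15): Σ = 8014, mean = 8014/15 = 534.267

534.3 ms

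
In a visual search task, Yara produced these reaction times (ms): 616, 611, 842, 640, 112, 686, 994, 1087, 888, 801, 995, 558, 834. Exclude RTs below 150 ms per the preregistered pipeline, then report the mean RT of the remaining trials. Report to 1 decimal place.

796.0 ms

Excluded: 112
Retained (n=12): Σ = 9552
Mean = 9552/12 = 796.0000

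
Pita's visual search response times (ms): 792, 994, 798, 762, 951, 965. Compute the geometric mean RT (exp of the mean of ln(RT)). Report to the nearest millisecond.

872 ms

ln(RT): 6.6746, 6.9017, 6.6821, 6.6359, 6.8575, 6.8721
Mean ln(RT) = 40.6240/6 = 6.77067
Geometric mean = exp(6.77067) = 871.89 ms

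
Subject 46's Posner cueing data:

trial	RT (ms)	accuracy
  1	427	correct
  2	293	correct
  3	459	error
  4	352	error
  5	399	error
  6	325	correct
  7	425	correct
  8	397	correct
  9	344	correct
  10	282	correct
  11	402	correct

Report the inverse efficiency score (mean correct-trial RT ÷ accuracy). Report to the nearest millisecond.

Correct trials (n=8): 427, 293, 325, 425, 397, 344, 282, 402
Mean correct RT = 2895/8 = 361.8750 ms
Proportion correct = 8/11
IES = 361.8750 / (8/11) = 497.578 ms

498 ms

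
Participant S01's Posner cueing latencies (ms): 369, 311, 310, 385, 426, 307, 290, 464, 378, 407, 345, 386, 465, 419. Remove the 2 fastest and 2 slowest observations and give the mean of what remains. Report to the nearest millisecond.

Sorted: 290, 307, 310, 311, 345, 369, 378, 385, 386, 407, 419, 426, 464, 465
Drop lowest 2 (290, 307) and highest 2 (464, 465)
Remaining (n=10): Σ = 3736, mean = 3736/10 = 373.600

374 ms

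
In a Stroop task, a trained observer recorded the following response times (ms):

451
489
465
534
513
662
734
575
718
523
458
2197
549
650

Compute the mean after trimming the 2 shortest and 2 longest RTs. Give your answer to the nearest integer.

Sorted: 451, 458, 465, 489, 513, 523, 534, 549, 575, 650, 662, 718, 734, 2197
Drop lowest 2 (451, 458) and highest 2 (734, 2197)
Remaining (n=10): Σ = 5678, mean = 5678/10 = 567.800

568 ms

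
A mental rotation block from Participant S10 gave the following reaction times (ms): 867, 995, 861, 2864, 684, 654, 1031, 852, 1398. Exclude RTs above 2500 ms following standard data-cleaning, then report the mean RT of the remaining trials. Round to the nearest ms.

918 ms

Excluded: 2864
Retained (n=8): Σ = 7342
Mean = 7342/8 = 917.7500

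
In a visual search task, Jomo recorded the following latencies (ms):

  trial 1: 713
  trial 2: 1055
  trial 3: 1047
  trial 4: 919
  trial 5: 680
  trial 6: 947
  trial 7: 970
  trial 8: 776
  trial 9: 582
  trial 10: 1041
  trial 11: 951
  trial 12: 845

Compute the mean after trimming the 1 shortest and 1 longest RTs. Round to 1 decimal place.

888.9 ms

Sorted: 582, 680, 713, 776, 845, 919, 947, 951, 970, 1041, 1047, 1055
Drop lowest 1 (582) and highest 1 (1055)
Remaining (n=10): Σ = 8889, mean = 8889/10 = 888.900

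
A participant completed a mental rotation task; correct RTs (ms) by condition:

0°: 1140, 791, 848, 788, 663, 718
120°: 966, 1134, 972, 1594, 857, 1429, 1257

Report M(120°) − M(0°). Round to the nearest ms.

348 ms

M(0°) = 4948/6 = 824.667
M(120°) = 8209/7 = 1172.714
Difference = 1172.714 − 824.667 = 348.048 ms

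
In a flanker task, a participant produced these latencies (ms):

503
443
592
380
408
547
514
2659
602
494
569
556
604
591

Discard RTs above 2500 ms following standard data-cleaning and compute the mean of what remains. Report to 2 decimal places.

Excluded: 2659
Retained (n=13): Σ = 6803
Mean = 6803/13 = 523.3077

523.31 ms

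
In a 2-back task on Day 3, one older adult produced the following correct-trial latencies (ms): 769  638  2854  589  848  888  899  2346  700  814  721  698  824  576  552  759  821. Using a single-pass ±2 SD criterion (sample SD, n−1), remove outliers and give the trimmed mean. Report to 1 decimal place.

739.7 ms

n = 17, ΣRT = 16296, M = 958.588
Σ(x−M)² = 6414272.12; s = √(6414272.12/16) = 633.160
Cutoffs: 958.588 ± 2·633.160 → [-307.7, 2224.9]
Outside: 2346, 2854 → excluded.
Retained (n=15): Σ = 11096, mean = 11096/15 = 739.733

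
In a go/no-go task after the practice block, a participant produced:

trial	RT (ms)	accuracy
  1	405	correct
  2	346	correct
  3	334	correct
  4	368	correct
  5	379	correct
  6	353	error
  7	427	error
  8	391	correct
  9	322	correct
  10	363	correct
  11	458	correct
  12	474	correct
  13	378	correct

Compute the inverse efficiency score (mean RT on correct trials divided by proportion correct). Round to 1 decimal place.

Correct trials (n=11): 405, 346, 334, 368, 379, 391, 322, 363, 458, 474, 378
Mean correct RT = 4218/11 = 383.4545 ms
Proportion correct = 11/13
IES = 383.4545 / (11/13) = 453.174 ms

453.2 ms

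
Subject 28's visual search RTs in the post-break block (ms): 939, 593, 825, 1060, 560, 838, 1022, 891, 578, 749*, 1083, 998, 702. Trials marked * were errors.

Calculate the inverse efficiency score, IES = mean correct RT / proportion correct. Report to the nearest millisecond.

Correct trials (n=12): 939, 593, 825, 1060, 560, 838, 1022, 891, 578, 1083, 998, 702
Mean correct RT = 10089/12 = 840.7500 ms
Proportion correct = 12/13
IES = 840.7500 / (12/13) = 910.812 ms

911 ms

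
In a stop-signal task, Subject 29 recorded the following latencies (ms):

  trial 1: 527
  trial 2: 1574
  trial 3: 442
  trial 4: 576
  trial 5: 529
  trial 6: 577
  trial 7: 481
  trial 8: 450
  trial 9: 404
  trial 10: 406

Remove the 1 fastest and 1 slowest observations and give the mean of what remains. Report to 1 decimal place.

Sorted: 404, 406, 442, 450, 481, 527, 529, 576, 577, 1574
Drop lowest 1 (404) and highest 1 (1574)
Remaining (n=8): Σ = 3988, mean = 3988/8 = 498.500

498.5 ms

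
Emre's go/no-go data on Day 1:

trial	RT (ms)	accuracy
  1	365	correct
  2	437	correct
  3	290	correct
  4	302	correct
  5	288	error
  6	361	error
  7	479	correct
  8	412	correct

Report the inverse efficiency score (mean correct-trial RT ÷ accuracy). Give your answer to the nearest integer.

Correct trials (n=6): 365, 437, 290, 302, 479, 412
Mean correct RT = 2285/6 = 380.8333 ms
Proportion correct = 6/8
IES = 380.8333 / (6/8) = 507.778 ms

508 ms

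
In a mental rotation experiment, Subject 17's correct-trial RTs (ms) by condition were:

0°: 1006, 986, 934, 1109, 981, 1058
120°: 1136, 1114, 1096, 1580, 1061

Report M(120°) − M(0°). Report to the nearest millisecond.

185 ms

M(0°) = 6074/6 = 1012.333
M(120°) = 5987/5 = 1197.400
Difference = 1197.400 − 1012.333 = 185.067 ms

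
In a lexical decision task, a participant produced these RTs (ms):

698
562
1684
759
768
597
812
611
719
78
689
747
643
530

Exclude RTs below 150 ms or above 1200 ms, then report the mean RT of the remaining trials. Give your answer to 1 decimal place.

Excluded: 78, 1684
Retained (n=12): Σ = 8135
Mean = 8135/12 = 677.9167

677.9 ms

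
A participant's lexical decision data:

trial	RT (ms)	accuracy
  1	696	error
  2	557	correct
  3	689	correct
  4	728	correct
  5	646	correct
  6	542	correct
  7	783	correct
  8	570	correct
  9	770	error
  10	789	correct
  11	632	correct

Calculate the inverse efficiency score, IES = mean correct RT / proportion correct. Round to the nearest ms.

806 ms

Correct trials (n=9): 557, 689, 728, 646, 542, 783, 570, 789, 632
Mean correct RT = 5936/9 = 659.5556 ms
Proportion correct = 9/11
IES = 659.5556 / (9/11) = 806.123 ms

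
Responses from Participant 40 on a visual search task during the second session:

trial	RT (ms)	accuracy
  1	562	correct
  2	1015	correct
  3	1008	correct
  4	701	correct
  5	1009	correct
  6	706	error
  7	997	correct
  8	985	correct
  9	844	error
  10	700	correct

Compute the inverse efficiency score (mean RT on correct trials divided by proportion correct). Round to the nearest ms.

1090 ms

Correct trials (n=8): 562, 1015, 1008, 701, 1009, 997, 985, 700
Mean correct RT = 6977/8 = 872.1250 ms
Proportion correct = 8/10
IES = 872.1250 / (8/10) = 1090.156 ms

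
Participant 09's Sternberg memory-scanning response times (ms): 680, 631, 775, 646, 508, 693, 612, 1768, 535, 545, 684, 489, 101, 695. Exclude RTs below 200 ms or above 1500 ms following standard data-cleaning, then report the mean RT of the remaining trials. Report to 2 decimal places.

Excluded: 101, 1768
Retained (n=12): Σ = 7493
Mean = 7493/12 = 624.4167

624.42 ms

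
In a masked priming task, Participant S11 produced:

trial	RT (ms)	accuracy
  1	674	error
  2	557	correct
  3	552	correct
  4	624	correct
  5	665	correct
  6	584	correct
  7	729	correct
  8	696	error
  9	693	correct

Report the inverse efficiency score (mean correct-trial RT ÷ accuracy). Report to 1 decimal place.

Correct trials (n=7): 557, 552, 624, 665, 584, 729, 693
Mean correct RT = 4404/7 = 629.1429 ms
Proportion correct = 7/9
IES = 629.1429 / (7/9) = 808.898 ms

808.9 ms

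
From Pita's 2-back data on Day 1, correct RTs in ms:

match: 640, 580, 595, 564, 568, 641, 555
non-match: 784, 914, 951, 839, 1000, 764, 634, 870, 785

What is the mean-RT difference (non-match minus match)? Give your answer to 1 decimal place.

M(match) = 4143/7 = 591.857
M(non-match) = 7541/9 = 837.889
Difference = 837.889 − 591.857 = 246.032 ms

246.0 ms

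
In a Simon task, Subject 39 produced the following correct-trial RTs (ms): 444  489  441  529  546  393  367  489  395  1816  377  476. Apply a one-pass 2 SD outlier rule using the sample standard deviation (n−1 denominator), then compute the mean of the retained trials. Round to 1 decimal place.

n = 12, ΣRT = 6762, M = 563.500
Σ(x−M)² = 1749153.00; s = √(1749153.00/11) = 398.765
Cutoffs: 563.500 ± 2·398.765 → [-234.0, 1361.0]
Outside: 1816 → excluded.
Retained (n=11): Σ = 4946, mean = 4946/11 = 449.636

449.6 ms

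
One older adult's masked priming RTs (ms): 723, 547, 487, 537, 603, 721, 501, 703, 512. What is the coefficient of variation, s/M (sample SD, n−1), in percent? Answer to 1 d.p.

n = 9, Σ = 5334, M = 592.6667
Σ(x−M)² = 76996.000; s = √(76996.000/8) = 98.1045
CV = 98.1045 / 592.6667 = 0.16553 = 16.553%

16.6%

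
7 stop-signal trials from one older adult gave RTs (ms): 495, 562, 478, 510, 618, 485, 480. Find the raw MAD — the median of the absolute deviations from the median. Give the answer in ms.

Sorted: 478, 480, 485, 495, 510, 562, 618 → median = 495
|x − 495|: 0, 67, 17, 15, 123, 10, 15
Sorted deviations: 0, 10, 15, 15, 17, 67, 123 → MAD = 15

15 ms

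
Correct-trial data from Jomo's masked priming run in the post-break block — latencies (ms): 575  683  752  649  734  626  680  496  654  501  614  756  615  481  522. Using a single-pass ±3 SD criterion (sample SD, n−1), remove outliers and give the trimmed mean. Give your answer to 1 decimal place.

n = 15, ΣRT = 9338, M = 622.533
Σ(x−M)² = 118969.73; s = √(118969.73/14) = 92.184
Cutoffs: 622.533 ± 3·92.184 → [346.0, 899.1]
No RTs fall outside the cutoffs; all 15 retained. Mean = 9338/15 = 622.533

622.5 ms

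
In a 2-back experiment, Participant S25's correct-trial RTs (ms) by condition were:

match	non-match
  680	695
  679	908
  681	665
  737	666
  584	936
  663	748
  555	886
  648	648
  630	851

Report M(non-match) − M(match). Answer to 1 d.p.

M(match) = 5857/9 = 650.778
M(non-match) = 7003/9 = 778.111
Difference = 778.111 − 650.778 = 127.333 ms

127.3 ms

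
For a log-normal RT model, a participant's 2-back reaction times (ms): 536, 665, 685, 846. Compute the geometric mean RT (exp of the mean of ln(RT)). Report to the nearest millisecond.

ln(RT): 6.2841, 6.4998, 6.5294, 6.7405
Mean ln(RT) = 26.0539/4 = 6.51346
Geometric mean = exp(6.51346) = 674.16 ms

674 ms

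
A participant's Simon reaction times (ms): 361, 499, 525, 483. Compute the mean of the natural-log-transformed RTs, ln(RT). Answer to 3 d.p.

ln(RT): 5.8889, 6.2126, 6.2634, 6.1800
Σ ln(RT) = 24.5449
Mean = 24.5449/4 = 6.13622

6.136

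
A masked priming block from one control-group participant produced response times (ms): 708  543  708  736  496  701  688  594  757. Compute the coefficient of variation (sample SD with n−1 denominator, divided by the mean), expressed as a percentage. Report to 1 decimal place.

n = 9, Σ = 5931, M = 659.0000
Σ(x−M)² = 67190.000; s = √(67190.000/8) = 91.6447
CV = 91.6447 / 659.0000 = 0.13907 = 13.907%

13.9%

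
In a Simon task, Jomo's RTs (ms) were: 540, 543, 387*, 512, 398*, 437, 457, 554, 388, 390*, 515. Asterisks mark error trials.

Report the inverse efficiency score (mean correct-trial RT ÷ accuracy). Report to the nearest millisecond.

678 ms

Correct trials (n=8): 540, 543, 512, 437, 457, 554, 388, 515
Mean correct RT = 3946/8 = 493.2500 ms
Proportion correct = 8/11
IES = 493.2500 / (8/11) = 678.219 ms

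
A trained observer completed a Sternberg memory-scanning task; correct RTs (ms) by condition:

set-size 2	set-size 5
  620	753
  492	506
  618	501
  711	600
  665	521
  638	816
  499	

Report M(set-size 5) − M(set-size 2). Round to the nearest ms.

10 ms

M(set-size 2) = 4243/7 = 606.143
M(set-size 5) = 3697/6 = 616.167
Difference = 616.167 − 606.143 = 10.024 ms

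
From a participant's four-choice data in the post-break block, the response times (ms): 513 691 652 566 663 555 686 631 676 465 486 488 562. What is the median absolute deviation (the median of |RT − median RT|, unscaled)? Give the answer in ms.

80 ms

Sorted: 465, 486, 488, 513, 555, 562, 566, 631, 652, 663, 676, 686, 691 → median = 566
|x − 566|: 53, 125, 86, 0, 97, 11, 120, 65, 110, 101, 80, 78, 4
Sorted deviations: 0, 4, 11, 53, 65, 78, 80, 86, 97, 101, 110, 120, 125 → MAD = 80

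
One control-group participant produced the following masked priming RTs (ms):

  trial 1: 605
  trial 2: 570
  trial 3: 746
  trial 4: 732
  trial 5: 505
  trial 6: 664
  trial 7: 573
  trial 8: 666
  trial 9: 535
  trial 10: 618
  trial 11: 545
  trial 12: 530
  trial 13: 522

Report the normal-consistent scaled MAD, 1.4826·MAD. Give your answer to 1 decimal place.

66.7 ms

Sorted: 505, 522, 530, 535, 545, 570, 573, 605, 618, 664, 666, 732, 746 → median = 573
|x − 573| sorted: 0, 3, 28, 32, 38, 43, 45, 51, 68, 91, 93, 159, 173 → MAD = 45
Robust SD ≈ 1.4826 × 45 = 66.717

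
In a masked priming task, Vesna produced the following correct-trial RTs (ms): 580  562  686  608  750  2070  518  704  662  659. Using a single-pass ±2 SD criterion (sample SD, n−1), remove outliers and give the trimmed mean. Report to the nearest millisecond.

n = 10, ΣRT = 7799, M = 779.900
Σ(x−M)² = 1893928.90; s = √(1893928.90/9) = 458.734
Cutoffs: 779.900 ± 2·458.734 → [-137.6, 1697.4]
Outside: 2070 → excluded.
Retained (n=9): Σ = 5729, mean = 5729/9 = 636.556

637 ms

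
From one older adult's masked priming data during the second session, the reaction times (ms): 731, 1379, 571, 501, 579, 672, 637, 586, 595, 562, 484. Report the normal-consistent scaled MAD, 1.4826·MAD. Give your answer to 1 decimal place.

Sorted: 484, 501, 562, 571, 579, 586, 595, 637, 672, 731, 1379 → median = 586
|x − 586| sorted: 0, 7, 9, 15, 24, 51, 85, 86, 102, 145, 793 → MAD = 51
Robust SD ≈ 1.4826 × 51 = 75.613

75.6 ms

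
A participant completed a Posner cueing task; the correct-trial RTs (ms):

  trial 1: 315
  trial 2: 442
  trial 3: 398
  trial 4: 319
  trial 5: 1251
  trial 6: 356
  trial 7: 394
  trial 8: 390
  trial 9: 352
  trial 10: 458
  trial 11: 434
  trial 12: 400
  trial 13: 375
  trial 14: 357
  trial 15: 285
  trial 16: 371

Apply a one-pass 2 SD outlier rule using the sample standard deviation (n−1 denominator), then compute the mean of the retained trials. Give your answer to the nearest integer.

376 ms

n = 16, ΣRT = 6897, M = 431.062
Σ(x−M)² = 749752.94; s = √(749752.94/15) = 223.570
Cutoffs: 431.062 ± 2·223.570 → [-16.1, 878.2]
Outside: 1251 → excluded.
Retained (n=15): Σ = 5646, mean = 5646/15 = 376.400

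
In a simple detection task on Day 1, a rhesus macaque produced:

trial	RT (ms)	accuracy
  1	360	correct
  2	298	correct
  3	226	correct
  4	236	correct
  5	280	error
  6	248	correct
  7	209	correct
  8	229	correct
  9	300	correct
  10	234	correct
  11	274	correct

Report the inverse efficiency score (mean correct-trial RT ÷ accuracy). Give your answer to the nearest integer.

Correct trials (n=10): 360, 298, 226, 236, 248, 209, 229, 300, 234, 274
Mean correct RT = 2614/10 = 261.4000 ms
Proportion correct = 10/11
IES = 261.4000 / (10/11) = 287.540 ms

288 ms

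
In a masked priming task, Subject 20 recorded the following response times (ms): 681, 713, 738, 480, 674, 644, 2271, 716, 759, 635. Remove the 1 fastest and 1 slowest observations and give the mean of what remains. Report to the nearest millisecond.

695 ms

Sorted: 480, 635, 644, 674, 681, 713, 716, 738, 759, 2271
Drop lowest 1 (480) and highest 1 (2271)
Remaining (n=8): Σ = 5560, mean = 5560/8 = 695.000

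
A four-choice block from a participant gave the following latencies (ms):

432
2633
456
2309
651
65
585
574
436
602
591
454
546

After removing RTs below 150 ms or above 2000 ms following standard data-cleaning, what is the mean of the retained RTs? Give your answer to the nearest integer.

533 ms

Excluded: 65, 2309, 2633
Retained (n=10): Σ = 5327
Mean = 5327/10 = 532.7000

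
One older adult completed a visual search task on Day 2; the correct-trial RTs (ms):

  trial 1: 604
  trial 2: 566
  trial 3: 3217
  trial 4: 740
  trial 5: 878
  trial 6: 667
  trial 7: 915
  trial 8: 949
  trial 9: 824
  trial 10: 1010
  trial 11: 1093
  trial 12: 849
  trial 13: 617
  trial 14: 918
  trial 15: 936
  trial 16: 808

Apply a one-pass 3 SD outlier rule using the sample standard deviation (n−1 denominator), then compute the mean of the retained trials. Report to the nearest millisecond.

n = 16, ΣRT = 15591, M = 974.438
Σ(x−M)² = 5709903.94; s = √(5709903.94/15) = 616.977
Cutoffs: 974.438 ± 3·616.977 → [-876.5, 2825.4]
Outside: 3217 → excluded.
Retained (n=15): Σ = 12374, mean = 12374/15 = 824.933

825 ms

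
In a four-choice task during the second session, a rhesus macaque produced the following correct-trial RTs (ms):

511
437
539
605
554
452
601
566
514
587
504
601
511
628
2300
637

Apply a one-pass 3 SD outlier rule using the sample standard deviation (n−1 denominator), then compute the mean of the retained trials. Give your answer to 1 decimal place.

549.8 ms

n = 16, ΣRT = 10547, M = 659.188
Σ(x−M)² = 2924218.44; s = √(2924218.44/15) = 441.529
Cutoffs: 659.188 ± 3·441.529 → [-665.4, 1983.8]
Outside: 2300 → excluded.
Retained (n=15): Σ = 8247, mean = 8247/15 = 549.800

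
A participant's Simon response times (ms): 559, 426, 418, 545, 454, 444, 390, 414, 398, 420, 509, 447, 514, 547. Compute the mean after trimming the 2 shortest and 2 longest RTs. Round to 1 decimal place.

459.1 ms

Sorted: 390, 398, 414, 418, 420, 426, 444, 447, 454, 509, 514, 545, 547, 559
Drop lowest 2 (390, 398) and highest 2 (547, 559)
Remaining (n=10): Σ = 4591, mean = 4591/10 = 459.100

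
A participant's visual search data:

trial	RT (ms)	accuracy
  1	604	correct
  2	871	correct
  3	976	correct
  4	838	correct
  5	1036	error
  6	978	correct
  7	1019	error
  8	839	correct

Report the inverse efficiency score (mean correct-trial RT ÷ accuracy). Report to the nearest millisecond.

Correct trials (n=6): 604, 871, 976, 838, 978, 839
Mean correct RT = 5106/6 = 851.0000 ms
Proportion correct = 6/8
IES = 851.0000 / (6/8) = 1134.667 ms

1135 ms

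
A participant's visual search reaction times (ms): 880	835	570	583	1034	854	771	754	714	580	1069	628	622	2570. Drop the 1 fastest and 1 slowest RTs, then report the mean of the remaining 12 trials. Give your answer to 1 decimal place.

Sorted: 570, 580, 583, 622, 628, 714, 754, 771, 835, 854, 880, 1034, 1069, 2570
Drop lowest 1 (570) and highest 1 (2570)
Remaining (n=12): Σ = 9324, mean = 9324/12 = 777.000

777.0 ms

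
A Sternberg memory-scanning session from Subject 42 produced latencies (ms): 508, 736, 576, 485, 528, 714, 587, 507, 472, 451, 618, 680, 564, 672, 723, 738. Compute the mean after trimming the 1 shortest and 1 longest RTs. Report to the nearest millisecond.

598 ms

Sorted: 451, 472, 485, 507, 508, 528, 564, 576, 587, 618, 672, 680, 714, 723, 736, 738
Drop lowest 1 (451) and highest 1 (738)
Remaining (n=14): Σ = 8370, mean = 8370/14 = 597.857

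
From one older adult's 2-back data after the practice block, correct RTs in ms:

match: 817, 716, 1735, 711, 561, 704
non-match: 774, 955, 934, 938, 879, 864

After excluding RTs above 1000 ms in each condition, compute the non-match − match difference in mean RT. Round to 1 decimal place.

match: exclude 1735
M(match) = 3509/5 = 701.800
M(non-match) = 5344/6 = 890.667
Difference = 890.667 − 701.800 = 188.867 ms

188.9 ms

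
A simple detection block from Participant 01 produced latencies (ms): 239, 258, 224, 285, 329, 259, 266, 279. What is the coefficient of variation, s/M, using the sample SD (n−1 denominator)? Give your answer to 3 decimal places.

n = 8, Σ = 2139, M = 267.3750
Σ(x−M)² = 7089.875; s = √(7089.875/7) = 31.8251
CV = 31.8251 / 267.3750 = 0.11903

0.119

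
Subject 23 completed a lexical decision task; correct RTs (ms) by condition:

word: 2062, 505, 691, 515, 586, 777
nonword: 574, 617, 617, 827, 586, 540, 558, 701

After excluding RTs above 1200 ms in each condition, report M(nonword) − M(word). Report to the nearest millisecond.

word: exclude 2062
M(word) = 3074/5 = 614.800
M(nonword) = 5020/8 = 627.500
Difference = 627.500 − 614.800 = 12.700 ms

13 ms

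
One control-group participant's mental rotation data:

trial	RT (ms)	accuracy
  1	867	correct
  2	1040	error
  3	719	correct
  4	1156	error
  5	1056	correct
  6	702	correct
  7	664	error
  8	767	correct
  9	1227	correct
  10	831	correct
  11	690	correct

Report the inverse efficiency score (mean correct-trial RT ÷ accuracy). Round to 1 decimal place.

1178.9 ms

Correct trials (n=8): 867, 719, 1056, 702, 767, 1227, 831, 690
Mean correct RT = 6859/8 = 857.3750 ms
Proportion correct = 8/11
IES = 857.3750 / (8/11) = 1178.891 ms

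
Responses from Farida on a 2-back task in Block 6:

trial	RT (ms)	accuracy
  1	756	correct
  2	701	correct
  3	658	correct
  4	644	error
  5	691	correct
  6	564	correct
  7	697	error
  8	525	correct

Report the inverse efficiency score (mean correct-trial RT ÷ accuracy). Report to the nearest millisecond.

866 ms

Correct trials (n=6): 756, 701, 658, 691, 564, 525
Mean correct RT = 3895/6 = 649.1667 ms
Proportion correct = 6/8
IES = 649.1667 / (6/8) = 865.556 ms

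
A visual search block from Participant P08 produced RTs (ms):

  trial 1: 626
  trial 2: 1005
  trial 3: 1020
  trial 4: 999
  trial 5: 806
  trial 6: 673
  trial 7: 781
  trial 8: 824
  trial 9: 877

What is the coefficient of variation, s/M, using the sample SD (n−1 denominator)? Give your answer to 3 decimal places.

0.170

n = 9, Σ = 7611, M = 845.6667
Σ(x−M)² = 164564.000; s = √(164564.000/8) = 143.4242
CV = 143.4242 / 845.6667 = 0.16960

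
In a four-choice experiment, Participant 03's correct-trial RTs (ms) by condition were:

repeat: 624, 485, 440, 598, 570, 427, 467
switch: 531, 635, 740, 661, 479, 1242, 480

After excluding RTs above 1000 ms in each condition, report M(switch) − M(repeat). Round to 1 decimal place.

71.8 ms

switch: exclude 1242
M(repeat) = 3611/7 = 515.857
M(switch) = 3526/6 = 587.667
Difference = 587.667 − 515.857 = 71.810 ms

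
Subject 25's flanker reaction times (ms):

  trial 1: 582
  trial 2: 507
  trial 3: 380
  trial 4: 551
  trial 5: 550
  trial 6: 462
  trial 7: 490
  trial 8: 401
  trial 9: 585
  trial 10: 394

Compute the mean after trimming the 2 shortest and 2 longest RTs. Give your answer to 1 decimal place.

Sorted: 380, 394, 401, 462, 490, 507, 550, 551, 582, 585
Drop lowest 2 (380, 394) and highest 2 (582, 585)
Remaining (n=6): Σ = 2961, mean = 2961/6 = 493.500

493.5 ms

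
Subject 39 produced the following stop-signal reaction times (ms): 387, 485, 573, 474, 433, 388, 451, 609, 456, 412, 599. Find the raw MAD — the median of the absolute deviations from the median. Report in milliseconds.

Sorted: 387, 388, 412, 433, 451, 456, 474, 485, 573, 599, 609 → median = 456
|x − 456|: 69, 29, 117, 18, 23, 68, 5, 153, 0, 44, 143
Sorted deviations: 0, 5, 18, 23, 29, 44, 68, 69, 117, 143, 153 → MAD = 44

44 ms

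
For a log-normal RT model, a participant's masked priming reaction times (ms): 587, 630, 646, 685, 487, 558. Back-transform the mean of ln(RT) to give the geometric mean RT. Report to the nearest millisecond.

595 ms

ln(RT): 6.3750, 6.4457, 6.4708, 6.5294, 6.1883, 6.3244
Mean ln(RT) = 38.3336/6 = 6.38893
Geometric mean = exp(6.38893) = 595.22 ms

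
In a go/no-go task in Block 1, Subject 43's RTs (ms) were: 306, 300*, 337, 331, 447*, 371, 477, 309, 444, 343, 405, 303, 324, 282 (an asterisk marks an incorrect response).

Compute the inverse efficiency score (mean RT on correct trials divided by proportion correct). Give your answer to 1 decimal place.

Correct trials (n=12): 306, 337, 331, 371, 477, 309, 444, 343, 405, 303, 324, 282
Mean correct RT = 4232/12 = 352.6667 ms
Proportion correct = 12/14
IES = 352.6667 / (12/14) = 411.444 ms

411.4 ms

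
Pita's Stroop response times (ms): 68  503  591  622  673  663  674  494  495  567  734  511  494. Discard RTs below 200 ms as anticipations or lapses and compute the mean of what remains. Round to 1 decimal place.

Excluded: 68
Retained (n=12): Σ = 7021
Mean = 7021/12 = 585.0833

585.1 ms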